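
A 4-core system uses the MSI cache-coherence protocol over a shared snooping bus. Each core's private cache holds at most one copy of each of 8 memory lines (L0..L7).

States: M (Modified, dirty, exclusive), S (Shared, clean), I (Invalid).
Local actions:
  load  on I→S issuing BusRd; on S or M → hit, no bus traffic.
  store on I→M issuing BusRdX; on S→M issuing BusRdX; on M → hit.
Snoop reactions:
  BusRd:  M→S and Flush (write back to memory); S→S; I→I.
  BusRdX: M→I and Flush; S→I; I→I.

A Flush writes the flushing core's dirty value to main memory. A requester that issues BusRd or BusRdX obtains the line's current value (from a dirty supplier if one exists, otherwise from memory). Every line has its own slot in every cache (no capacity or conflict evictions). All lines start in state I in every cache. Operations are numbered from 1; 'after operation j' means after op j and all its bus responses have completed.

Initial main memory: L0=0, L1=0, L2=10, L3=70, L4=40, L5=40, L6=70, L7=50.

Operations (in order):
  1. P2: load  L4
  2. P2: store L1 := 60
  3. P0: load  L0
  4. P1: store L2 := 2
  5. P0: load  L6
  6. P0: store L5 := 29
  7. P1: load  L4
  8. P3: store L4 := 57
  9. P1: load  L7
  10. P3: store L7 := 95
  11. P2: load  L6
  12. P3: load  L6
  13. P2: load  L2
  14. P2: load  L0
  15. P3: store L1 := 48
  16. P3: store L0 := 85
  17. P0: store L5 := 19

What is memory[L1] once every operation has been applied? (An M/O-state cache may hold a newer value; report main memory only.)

  op1 P2: load  L4 → I/I/S/I on L4; bus BusRd; mem=40
  op2 P2: store L1 := 60 → I/I/M/I on L1; bus BusRdX; mem=0
  op3 P0: load  L0 → S/I/I/I on L0; bus BusRd; mem=0
  op4 P1: store L2 := 2 → I/M/I/I on L2; bus BusRdX; mem=10
  op5 P0: load  L6 → S/I/I/I on L6; bus BusRd; mem=70
  op6 P0: store L5 := 29 → M/I/I/I on L5; bus BusRdX; mem=40
  op7 P1: load  L4 → I/S/S/I on L4; bus BusRd; mem=40
  op8 P3: store L4 := 57 → I/I/I/M on L4; bus BusRdX; mem=40
  op9 P1: load  L7 → I/S/I/I on L7; bus BusRd; mem=50
  op10 P3: store L7 := 95 → I/I/I/M on L7; bus BusRdX; mem=50
  op11 P2: load  L6 → S/I/S/I on L6; bus BusRd; mem=70
  op12 P3: load  L6 → S/I/S/S on L6; bus BusRd; mem=70
  op13 P2: load  L2 → I/S/S/I on L2; bus BusRd Flush; mem=2
  op14 P2: load  L0 → S/I/S/I on L0; bus BusRd; mem=0
  op15 P3: store L1 := 48 → I/I/I/M on L1; bus BusRdX Flush; mem=60
  op16 P3: store L0 := 85 → I/I/I/M on L0; bus BusRdX; mem=0
  op17 P0: store L5 := 19 → M/I/I/I on L5; bus (none); mem=40

memory[L1] = 60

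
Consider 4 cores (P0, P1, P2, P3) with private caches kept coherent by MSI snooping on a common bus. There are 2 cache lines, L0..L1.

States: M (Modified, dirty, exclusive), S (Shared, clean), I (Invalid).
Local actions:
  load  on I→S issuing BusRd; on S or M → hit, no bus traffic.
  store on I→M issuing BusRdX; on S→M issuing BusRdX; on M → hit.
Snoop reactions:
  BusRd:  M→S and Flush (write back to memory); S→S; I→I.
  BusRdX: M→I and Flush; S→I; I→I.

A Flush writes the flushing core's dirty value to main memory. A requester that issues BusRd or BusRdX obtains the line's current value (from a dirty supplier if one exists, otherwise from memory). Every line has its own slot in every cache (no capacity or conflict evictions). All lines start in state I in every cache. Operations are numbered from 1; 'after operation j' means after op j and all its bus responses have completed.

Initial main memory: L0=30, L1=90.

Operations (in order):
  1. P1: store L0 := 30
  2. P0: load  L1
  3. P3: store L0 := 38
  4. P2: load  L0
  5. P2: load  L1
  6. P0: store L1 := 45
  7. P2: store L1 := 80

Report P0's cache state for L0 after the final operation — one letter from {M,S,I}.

state = I

1. P1: store L0 := 30  bus=[BusRdX]  L0: P0=I P1=M P2=I P3=I  mem[L0]=30
2. P0: load  L1  bus=[BusRd]  L1: P0=S P1=I P2=I P3=I  mem[L1]=90
3. P3: store L0 := 38  bus=[BusRdX,Flush]  L0: P0=I P1=I P2=I P3=M  mem[L0]=30
4. P2: load  L0  bus=[BusRd,Flush]  L0: P0=I P1=I P2=S P3=S  mem[L0]=38
5. P2: load  L1  bus=[BusRd]  L1: P0=S P1=I P2=S P3=I  mem[L1]=90
6. P0: store L1 := 45  bus=[BusRdX]  L1: P0=M P1=I P2=I P3=I  mem[L1]=90
7. P2: store L1 := 80  bus=[BusRdX,Flush]  L1: P0=I P1=I P2=M P3=I  mem[L1]=45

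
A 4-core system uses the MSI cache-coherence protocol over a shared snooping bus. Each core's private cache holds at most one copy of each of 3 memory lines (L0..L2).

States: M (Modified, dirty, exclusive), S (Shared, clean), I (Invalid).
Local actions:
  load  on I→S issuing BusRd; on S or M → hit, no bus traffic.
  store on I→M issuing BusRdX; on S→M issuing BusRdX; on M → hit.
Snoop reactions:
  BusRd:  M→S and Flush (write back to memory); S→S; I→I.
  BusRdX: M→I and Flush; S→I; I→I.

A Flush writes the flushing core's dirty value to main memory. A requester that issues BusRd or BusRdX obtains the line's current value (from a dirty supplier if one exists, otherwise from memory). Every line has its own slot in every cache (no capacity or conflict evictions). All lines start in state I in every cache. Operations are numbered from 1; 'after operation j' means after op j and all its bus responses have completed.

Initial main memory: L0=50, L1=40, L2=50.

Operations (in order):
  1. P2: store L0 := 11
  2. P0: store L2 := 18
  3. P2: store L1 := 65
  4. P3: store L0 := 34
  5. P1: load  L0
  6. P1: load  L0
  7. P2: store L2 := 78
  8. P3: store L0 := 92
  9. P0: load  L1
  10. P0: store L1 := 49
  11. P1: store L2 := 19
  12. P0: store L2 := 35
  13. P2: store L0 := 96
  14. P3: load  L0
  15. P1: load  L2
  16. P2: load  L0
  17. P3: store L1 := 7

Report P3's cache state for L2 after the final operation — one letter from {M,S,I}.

  op1 P2: store L0 := 11 → I/I/M/I on L0; bus BusRdX; mem=50
  op2 P0: store L2 := 18 → M/I/I/I on L2; bus BusRdX; mem=50
  op3 P2: store L1 := 65 → I/I/M/I on L1; bus BusRdX; mem=40
  op4 P3: store L0 := 34 → I/I/I/M on L0; bus BusRdX Flush; mem=11
  op5 P1: load  L0 → I/S/I/S on L0; bus BusRd Flush; mem=34
  op6 P1: load  L0 → I/S/I/S on L0; bus (none); mem=34
  op7 P2: store L2 := 78 → I/I/M/I on L2; bus BusRdX Flush; mem=18
  op8 P3: store L0 := 92 → I/I/I/M on L0; bus BusRdX; mem=34
  op9 P0: load  L1 → S/I/S/I on L1; bus BusRd Flush; mem=65
  op10 P0: store L1 := 49 → M/I/I/I on L1; bus BusRdX; mem=65
  op11 P1: store L2 := 19 → I/M/I/I on L2; bus BusRdX Flush; mem=78
  op12 P0: store L2 := 35 → M/I/I/I on L2; bus BusRdX Flush; mem=19
  op13 P2: store L0 := 96 → I/I/M/I on L0; bus BusRdX Flush; mem=92
  op14 P3: load  L0 → I/I/S/S on L0; bus BusRd Flush; mem=96
  op15 P1: load  L2 → S/S/I/I on L2; bus BusRd Flush; mem=35
  op16 P2: load  L0 → I/I/S/S on L0; bus (none); mem=96
  op17 P3: store L1 := 7 → I/I/I/M on L1; bus BusRdX Flush; mem=49

state = I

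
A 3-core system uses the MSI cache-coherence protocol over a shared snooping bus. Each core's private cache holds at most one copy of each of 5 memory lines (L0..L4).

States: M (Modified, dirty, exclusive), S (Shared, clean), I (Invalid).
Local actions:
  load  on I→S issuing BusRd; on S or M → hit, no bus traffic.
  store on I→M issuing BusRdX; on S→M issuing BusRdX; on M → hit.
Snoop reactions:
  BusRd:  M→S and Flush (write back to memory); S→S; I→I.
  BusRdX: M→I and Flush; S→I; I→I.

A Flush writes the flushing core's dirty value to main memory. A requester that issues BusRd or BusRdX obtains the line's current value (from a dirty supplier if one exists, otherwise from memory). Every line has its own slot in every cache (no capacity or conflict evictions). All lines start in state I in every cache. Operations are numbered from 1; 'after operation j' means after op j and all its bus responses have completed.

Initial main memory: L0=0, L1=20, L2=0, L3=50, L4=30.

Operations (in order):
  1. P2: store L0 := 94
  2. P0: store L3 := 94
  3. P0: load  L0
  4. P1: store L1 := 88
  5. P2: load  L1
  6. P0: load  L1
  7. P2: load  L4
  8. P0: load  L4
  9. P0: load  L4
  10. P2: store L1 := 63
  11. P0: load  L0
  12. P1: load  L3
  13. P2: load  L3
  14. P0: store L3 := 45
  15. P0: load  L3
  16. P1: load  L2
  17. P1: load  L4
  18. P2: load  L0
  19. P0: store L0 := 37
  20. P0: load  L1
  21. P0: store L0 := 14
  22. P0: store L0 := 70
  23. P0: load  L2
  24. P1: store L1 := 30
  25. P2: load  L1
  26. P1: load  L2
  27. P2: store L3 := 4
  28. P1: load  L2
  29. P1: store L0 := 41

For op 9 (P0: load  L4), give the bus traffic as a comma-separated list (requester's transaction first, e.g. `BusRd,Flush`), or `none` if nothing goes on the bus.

bus = none

[1] P2: store L0 := 94 | P0:I, P1:I, P2:M(94) | bus: BusRdX
[2] P0: store L3 := 94 | P0:M(94), P1:I, P2:I | bus: BusRdX
[3] P0: load  L0 | P0:S(94), P1:I, P2:S(94) | bus: BusRd,Flush
[4] P1: store L1 := 88 | P0:I, P1:M(88), P2:I | bus: BusRdX
[5] P2: load  L1 | P0:I, P1:S(88), P2:S(88) | bus: BusRd,Flush
[6] P0: load  L1 | P0:S(88), P1:S(88), P2:S(88) | bus: BusRd
[7] P2: load  L4 | P0:I, P1:I, P2:S(30) | bus: BusRd
[8] P0: load  L4 | P0:S(30), P1:I, P2:S(30) | bus: BusRd
[9] P0: load  L4 | P0:S(30), P1:I, P2:S(30) | bus: none
[10] P2: store L1 := 63 | P0:I, P1:I, P2:M(63) | bus: BusRdX
[11] P0: load  L0 | P0:S(94), P1:I, P2:S(94) | bus: none
[12] P1: load  L3 | P0:S(94), P1:S(94), P2:I | bus: BusRd,Flush
[13] P2: load  L3 | P0:S(94), P1:S(94), P2:S(94) | bus: BusRd
[14] P0: store L3 := 45 | P0:M(45), P1:I, P2:I | bus: BusRdX
[15] P0: load  L3 | P0:M(45), P1:I, P2:I | bus: none
[16] P1: load  L2 | P0:I, P1:S(0), P2:I | bus: BusRd
[17] P1: load  L4 | P0:S(30), P1:S(30), P2:S(30) | bus: BusRd
[18] P2: load  L0 | P0:S(94), P1:I, P2:S(94) | bus: none
[19] P0: store L0 := 37 | P0:M(37), P1:I, P2:I | bus: BusRdX
[20] P0: load  L1 | P0:S(63), P1:I, P2:S(63) | bus: BusRd,Flush
[21] P0: store L0 := 14 | P0:M(14), P1:I, P2:I | bus: none
[22] P0: store L0 := 70 | P0:M(70), P1:I, P2:I | bus: none
[23] P0: load  L2 | P0:S(0), P1:S(0), P2:I | bus: BusRd
[24] P1: store L1 := 30 | P0:I, P1:M(30), P2:I | bus: BusRdX
[25] P2: load  L1 | P0:I, P1:S(30), P2:S(30) | bus: BusRd,Flush
[26] P1: load  L2 | P0:S(0), P1:S(0), P2:I | bus: none
[27] P2: store L3 := 4 | P0:I, P1:I, P2:M(4) | bus: BusRdX,Flush
[28] P1: load  L2 | P0:S(0), P1:S(0), P2:I | bus: none
[29] P1: store L0 := 41 | P0:I, P1:M(41), P2:I | bus: BusRdX,Flush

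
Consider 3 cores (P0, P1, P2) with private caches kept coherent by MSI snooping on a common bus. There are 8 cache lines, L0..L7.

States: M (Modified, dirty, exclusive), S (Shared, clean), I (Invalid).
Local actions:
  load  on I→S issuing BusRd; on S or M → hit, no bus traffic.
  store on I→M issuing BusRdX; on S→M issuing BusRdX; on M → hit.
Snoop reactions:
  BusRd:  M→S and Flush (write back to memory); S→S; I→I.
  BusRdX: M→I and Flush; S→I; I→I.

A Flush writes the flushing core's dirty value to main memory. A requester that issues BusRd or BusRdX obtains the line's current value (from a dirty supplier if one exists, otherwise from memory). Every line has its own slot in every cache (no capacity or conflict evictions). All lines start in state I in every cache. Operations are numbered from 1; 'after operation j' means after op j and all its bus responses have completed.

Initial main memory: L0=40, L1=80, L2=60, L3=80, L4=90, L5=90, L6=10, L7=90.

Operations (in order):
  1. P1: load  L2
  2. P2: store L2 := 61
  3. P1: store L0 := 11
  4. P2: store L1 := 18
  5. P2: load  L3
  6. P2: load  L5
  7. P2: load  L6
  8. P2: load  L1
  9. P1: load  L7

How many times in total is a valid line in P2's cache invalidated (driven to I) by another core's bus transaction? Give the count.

1. P1: load  L2  bus=[BusRd]  L2: P0=I P1=S P2=I  mem[L2]=60
2. P2: store L2 := 61  bus=[BusRdX]  L2: P0=I P1=I P2=M  mem[L2]=60
3. P1: store L0 := 11  bus=[BusRdX]  L0: P0=I P1=M P2=I  mem[L0]=40
4. P2: store L1 := 18  bus=[BusRdX]  L1: P0=I P1=I P2=M  mem[L1]=80
5. P2: load  L3  bus=[BusRd]  L3: P0=I P1=I P2=S  mem[L3]=80
6. P2: load  L5  bus=[BusRd]  L5: P0=I P1=I P2=S  mem[L5]=90
7. P2: load  L6  bus=[BusRd]  L6: P0=I P1=I P2=S  mem[L6]=10
8. P2: load  L1  bus=[-]  L1: P0=I P1=I P2=M  mem[L1]=80
9. P1: load  L7  bus=[BusRd]  L7: P0=I P1=S P2=I  mem[L7]=90

invalidations = 0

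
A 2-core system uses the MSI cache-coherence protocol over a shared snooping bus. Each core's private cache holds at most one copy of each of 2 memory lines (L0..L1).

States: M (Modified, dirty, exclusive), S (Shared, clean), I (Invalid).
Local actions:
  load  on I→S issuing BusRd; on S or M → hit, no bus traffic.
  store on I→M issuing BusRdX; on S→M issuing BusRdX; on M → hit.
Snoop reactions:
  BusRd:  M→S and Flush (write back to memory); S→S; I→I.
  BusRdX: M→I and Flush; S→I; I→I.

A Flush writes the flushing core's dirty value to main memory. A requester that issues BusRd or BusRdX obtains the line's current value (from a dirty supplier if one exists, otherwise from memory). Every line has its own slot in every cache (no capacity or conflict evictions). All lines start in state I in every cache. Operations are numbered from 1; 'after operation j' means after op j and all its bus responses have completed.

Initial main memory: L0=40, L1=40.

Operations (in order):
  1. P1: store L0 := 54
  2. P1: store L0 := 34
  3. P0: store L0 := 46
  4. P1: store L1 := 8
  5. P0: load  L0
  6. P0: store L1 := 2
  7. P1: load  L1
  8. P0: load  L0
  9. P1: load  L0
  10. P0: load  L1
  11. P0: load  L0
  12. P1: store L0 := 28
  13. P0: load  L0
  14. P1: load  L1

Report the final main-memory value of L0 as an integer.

step 1: P1: store L0 := 54  ⟶  IM  (L0)  txn=BusRdX  M[L0]=40
step 2: P1: store L0 := 34  ⟶  IM  (L0)  txn=∅  M[L0]=40
step 3: P0: store L0 := 46  ⟶  MI  (L0)  txn=BusRdX+Flush  M[L0]=34
step 4: P1: store L1 := 8  ⟶  IM  (L1)  txn=BusRdX  M[L1]=40
step 5: P0: load  L0  ⟶  MI  (L0)  txn=∅  M[L0]=34
step 6: P0: store L1 := 2  ⟶  MI  (L1)  txn=BusRdX+Flush  M[L1]=8
step 7: P1: load  L1  ⟶  SS  (L1)  txn=BusRd+Flush  M[L1]=2
step 8: P0: load  L0  ⟶  MI  (L0)  txn=∅  M[L0]=34
step 9: P1: load  L0  ⟶  SS  (L0)  txn=BusRd+Flush  M[L0]=46
step 10: P0: load  L1  ⟶  SS  (L1)  txn=∅  M[L1]=2
step 11: P0: load  L0  ⟶  SS  (L0)  txn=∅  M[L0]=46
step 12: P1: store L0 := 28  ⟶  IM  (L0)  txn=BusRdX  M[L0]=46
step 13: P0: load  L0  ⟶  SS  (L0)  txn=BusRd+Flush  M[L0]=28
step 14: P1: load  L1  ⟶  SS  (L1)  txn=∅  M[L1]=2

memory[L0] = 28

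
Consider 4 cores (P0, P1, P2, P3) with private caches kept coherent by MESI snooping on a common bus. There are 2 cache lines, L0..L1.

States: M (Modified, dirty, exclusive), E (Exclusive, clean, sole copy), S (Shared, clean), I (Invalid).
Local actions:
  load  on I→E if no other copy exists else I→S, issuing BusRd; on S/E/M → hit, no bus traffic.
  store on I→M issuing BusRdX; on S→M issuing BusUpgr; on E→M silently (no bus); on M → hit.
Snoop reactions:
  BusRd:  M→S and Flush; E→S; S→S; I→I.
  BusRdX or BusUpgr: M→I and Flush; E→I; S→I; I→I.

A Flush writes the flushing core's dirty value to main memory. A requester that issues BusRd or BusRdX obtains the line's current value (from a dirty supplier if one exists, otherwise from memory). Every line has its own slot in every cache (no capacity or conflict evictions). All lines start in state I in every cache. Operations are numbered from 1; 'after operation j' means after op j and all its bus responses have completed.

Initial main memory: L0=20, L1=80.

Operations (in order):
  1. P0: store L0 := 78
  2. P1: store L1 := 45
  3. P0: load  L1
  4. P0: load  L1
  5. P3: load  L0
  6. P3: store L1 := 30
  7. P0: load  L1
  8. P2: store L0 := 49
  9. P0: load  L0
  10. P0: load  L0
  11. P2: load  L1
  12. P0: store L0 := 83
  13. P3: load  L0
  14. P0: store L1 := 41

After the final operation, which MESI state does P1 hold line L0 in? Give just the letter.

state = I

1. P0: store L0 := 78  bus=[BusRdX]  L0: P0=M P1=I P2=I P3=I  mem[L0]=20
2. P1: store L1 := 45  bus=[BusRdX]  L1: P0=I P1=M P2=I P3=I  mem[L1]=80
3. P0: load  L1  bus=[BusRd,Flush]  L1: P0=S P1=S P2=I P3=I  mem[L1]=45
4. P0: load  L1  bus=[-]  L1: P0=S P1=S P2=I P3=I  mem[L1]=45
5. P3: load  L0  bus=[BusRd,Flush]  L0: P0=S P1=I P2=I P3=S  mem[L0]=78
6. P3: store L1 := 30  bus=[BusRdX]  L1: P0=I P1=I P2=I P3=M  mem[L1]=45
7. P0: load  L1  bus=[BusRd,Flush]  L1: P0=S P1=I P2=I P3=S  mem[L1]=30
8. P2: store L0 := 49  bus=[BusRdX]  L0: P0=I P1=I P2=M P3=I  mem[L0]=78
9. P0: load  L0  bus=[BusRd,Flush]  L0: P0=S P1=I P2=S P3=I  mem[L0]=49
10. P0: load  L0  bus=[-]  L0: P0=S P1=I P2=S P3=I  mem[L0]=49
11. P2: load  L1  bus=[BusRd]  L1: P0=S P1=I P2=S P3=S  mem[L1]=30
12. P0: store L0 := 83  bus=[BusUpgr]  L0: P0=M P1=I P2=I P3=I  mem[L0]=49
13. P3: load  L0  bus=[BusRd,Flush]  L0: P0=S P1=I P2=I P3=S  mem[L0]=83
14. P0: store L1 := 41  bus=[BusUpgr]  L1: P0=M P1=I P2=I P3=I  mem[L1]=30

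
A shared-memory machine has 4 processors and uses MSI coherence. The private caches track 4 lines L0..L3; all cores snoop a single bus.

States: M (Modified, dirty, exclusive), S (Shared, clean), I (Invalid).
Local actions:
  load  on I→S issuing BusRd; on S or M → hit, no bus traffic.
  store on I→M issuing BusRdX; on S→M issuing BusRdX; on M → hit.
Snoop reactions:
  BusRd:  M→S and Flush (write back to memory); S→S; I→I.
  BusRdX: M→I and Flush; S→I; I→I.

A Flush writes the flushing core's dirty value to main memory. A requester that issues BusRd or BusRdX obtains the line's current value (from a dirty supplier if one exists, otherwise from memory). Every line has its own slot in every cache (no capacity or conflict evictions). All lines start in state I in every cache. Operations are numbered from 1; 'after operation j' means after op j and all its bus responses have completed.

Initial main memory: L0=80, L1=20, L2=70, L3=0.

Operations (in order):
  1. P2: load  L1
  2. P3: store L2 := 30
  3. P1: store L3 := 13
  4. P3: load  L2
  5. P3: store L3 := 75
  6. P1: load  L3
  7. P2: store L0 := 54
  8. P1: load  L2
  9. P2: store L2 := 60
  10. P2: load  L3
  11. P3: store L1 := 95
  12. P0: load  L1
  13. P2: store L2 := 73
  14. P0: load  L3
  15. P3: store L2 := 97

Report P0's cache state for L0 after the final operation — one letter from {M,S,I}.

state = I

  op1 P2: load  L1 → I/I/S/I on L1; bus BusRd; mem=20
  op2 P3: store L2 := 30 → I/I/I/M on L2; bus BusRdX; mem=70
  op3 P1: store L3 := 13 → I/M/I/I on L3; bus BusRdX; mem=0
  op4 P3: load  L2 → I/I/I/M on L2; bus (none); mem=70
  op5 P3: store L3 := 75 → I/I/I/M on L3; bus BusRdX Flush; mem=13
  op6 P1: load  L3 → I/S/I/S on L3; bus BusRd Flush; mem=75
  op7 P2: store L0 := 54 → I/I/M/I on L0; bus BusRdX; mem=80
  op8 P1: load  L2 → I/S/I/S on L2; bus BusRd Flush; mem=30
  op9 P2: store L2 := 60 → I/I/M/I on L2; bus BusRdX; mem=30
  op10 P2: load  L3 → I/S/S/S on L3; bus BusRd; mem=75
  op11 P3: store L1 := 95 → I/I/I/M on L1; bus BusRdX; mem=20
  op12 P0: load  L1 → S/I/I/S on L1; bus BusRd Flush; mem=95
  op13 P2: store L2 := 73 → I/I/M/I on L2; bus (none); mem=30
  op14 P0: load  L3 → S/S/S/S on L3; bus BusRd; mem=75
  op15 P3: store L2 := 97 → I/I/I/M on L2; bus BusRdX Flush; mem=73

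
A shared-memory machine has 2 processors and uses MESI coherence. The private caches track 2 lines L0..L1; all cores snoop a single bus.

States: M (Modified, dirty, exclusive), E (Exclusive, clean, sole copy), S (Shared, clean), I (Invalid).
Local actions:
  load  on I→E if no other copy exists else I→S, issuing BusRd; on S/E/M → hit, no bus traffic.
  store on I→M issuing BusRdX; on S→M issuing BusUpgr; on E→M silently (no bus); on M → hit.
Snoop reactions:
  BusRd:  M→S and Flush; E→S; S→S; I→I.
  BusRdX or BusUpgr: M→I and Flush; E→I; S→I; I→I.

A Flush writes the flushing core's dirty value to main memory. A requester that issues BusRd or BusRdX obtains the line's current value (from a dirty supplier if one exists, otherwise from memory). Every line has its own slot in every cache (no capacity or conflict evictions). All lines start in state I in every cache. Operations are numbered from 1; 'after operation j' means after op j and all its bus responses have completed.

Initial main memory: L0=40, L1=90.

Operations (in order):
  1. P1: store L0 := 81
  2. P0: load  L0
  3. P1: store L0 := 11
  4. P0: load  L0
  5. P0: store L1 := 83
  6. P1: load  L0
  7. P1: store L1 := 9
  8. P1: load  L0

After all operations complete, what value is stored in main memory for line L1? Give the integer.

memory[L1] = 83

[1] P1: store L0 := 81 | P0:I, P1:M(81) | bus: BusRdX
[2] P0: load  L0 | P0:S(81), P1:S(81) | bus: BusRd,Flush
[3] P1: store L0 := 11 | P0:I, P1:M(11) | bus: BusUpgr
[4] P0: load  L0 | P0:S(11), P1:S(11) | bus: BusRd,Flush
[5] P0: store L1 := 83 | P0:M(83), P1:I | bus: BusRdX
[6] P1: load  L0 | P0:S(11), P1:S(11) | bus: none
[7] P1: store L1 := 9 | P0:I, P1:M(9) | bus: BusRdX,Flush
[8] P1: load  L0 | P0:S(11), P1:S(11) | bus: none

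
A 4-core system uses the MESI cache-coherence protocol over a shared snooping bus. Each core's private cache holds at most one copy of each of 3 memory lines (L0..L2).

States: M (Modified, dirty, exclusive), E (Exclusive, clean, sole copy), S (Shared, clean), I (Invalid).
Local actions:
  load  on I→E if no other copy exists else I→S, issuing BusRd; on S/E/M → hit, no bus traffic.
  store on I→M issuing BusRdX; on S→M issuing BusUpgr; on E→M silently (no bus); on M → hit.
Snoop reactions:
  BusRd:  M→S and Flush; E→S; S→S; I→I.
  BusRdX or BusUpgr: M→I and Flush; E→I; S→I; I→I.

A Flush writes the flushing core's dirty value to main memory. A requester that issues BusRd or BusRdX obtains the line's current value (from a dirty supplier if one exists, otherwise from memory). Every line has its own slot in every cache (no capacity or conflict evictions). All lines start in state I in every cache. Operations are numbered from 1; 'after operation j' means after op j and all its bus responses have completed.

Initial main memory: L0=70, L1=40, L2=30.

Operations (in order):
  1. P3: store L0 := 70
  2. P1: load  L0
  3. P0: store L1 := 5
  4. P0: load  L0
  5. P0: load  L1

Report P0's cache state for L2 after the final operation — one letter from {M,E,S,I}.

[1] P3: store L0 := 70 | P0:I, P1:I, P2:I, P3:M(70) | bus: BusRdX
[2] P1: load  L0 | P0:I, P1:S(70), P2:I, P3:S(70) | bus: BusRd,Flush
[3] P0: store L1 := 5 | P0:M(5), P1:I, P2:I, P3:I | bus: BusRdX
[4] P0: load  L0 | P0:S(70), P1:S(70), P2:I, P3:S(70) | bus: BusRd
[5] P0: load  L1 | P0:M(5), P1:I, P2:I, P3:I | bus: none

state = I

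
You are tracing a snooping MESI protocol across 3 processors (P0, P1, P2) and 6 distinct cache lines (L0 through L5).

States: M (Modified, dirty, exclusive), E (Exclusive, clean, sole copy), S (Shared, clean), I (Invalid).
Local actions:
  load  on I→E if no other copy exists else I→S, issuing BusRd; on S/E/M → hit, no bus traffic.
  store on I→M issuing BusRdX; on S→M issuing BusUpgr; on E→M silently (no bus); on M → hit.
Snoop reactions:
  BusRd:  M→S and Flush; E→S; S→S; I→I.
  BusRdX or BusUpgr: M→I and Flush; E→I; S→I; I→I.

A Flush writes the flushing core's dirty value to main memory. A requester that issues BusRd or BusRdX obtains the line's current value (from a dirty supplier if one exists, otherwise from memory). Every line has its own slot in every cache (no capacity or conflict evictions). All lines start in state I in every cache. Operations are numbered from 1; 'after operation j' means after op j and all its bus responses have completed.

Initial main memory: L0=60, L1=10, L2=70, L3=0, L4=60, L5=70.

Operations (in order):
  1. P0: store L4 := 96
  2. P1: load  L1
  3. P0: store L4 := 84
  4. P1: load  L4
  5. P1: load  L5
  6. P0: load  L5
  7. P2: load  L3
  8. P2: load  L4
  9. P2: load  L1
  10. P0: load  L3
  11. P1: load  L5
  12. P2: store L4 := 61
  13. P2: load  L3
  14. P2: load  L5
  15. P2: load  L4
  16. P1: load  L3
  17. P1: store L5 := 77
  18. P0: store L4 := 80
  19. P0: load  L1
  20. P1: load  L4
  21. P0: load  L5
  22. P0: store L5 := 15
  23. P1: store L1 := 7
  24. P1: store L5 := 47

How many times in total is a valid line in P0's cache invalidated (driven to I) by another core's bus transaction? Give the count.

[1] P0: store L4 := 96 | P0:M(96), P1:I, P2:I | bus: BusRdX
[2] P1: load  L1 | P0:I, P1:E(10), P2:I | bus: BusRd
[3] P0: store L4 := 84 | P0:M(84), P1:I, P2:I | bus: none
[4] P1: load  L4 | P0:S(84), P1:S(84), P2:I | bus: BusRd,Flush
[5] P1: load  L5 | P0:I, P1:E(70), P2:I | bus: BusRd
[6] P0: load  L5 | P0:S(70), P1:S(70), P2:I | bus: BusRd
[7] P2: load  L3 | P0:I, P1:I, P2:E(0) | bus: BusRd
[8] P2: load  L4 | P0:S(84), P1:S(84), P2:S(84) | bus: BusRd
[9] P2: load  L1 | P0:I, P1:S(10), P2:S(10) | bus: BusRd
[10] P0: load  L3 | P0:S(0), P1:I, P2:S(0) | bus: BusRd
[11] P1: load  L5 | P0:S(70), P1:S(70), P2:I | bus: none
[12] P2: store L4 := 61 | P0:I, P1:I, P2:M(61) | bus: BusUpgr
[13] P2: load  L3 | P0:S(0), P1:I, P2:S(0) | bus: none
[14] P2: load  L5 | P0:S(70), P1:S(70), P2:S(70) | bus: BusRd
[15] P2: load  L4 | P0:I, P1:I, P2:M(61) | bus: none
[16] P1: load  L3 | P0:S(0), P1:S(0), P2:S(0) | bus: BusRd
[17] P1: store L5 := 77 | P0:I, P1:M(77), P2:I | bus: BusUpgr
[18] P0: store L4 := 80 | P0:M(80), P1:I, P2:I | bus: BusRdX,Flush
[19] P0: load  L1 | P0:S(10), P1:S(10), P2:S(10) | bus: BusRd
[20] P1: load  L4 | P0:S(80), P1:S(80), P2:I | bus: BusRd,Flush
[21] P0: load  L5 | P0:S(77), P1:S(77), P2:I | bus: BusRd,Flush
[22] P0: store L5 := 15 | P0:M(15), P1:I, P2:I | bus: BusUpgr
[23] P1: store L1 := 7 | P0:I, P1:M(7), P2:I | bus: BusUpgr
[24] P1: store L5 := 47 | P0:I, P1:M(47), P2:I | bus: BusRdX,Flush

invalidations = 4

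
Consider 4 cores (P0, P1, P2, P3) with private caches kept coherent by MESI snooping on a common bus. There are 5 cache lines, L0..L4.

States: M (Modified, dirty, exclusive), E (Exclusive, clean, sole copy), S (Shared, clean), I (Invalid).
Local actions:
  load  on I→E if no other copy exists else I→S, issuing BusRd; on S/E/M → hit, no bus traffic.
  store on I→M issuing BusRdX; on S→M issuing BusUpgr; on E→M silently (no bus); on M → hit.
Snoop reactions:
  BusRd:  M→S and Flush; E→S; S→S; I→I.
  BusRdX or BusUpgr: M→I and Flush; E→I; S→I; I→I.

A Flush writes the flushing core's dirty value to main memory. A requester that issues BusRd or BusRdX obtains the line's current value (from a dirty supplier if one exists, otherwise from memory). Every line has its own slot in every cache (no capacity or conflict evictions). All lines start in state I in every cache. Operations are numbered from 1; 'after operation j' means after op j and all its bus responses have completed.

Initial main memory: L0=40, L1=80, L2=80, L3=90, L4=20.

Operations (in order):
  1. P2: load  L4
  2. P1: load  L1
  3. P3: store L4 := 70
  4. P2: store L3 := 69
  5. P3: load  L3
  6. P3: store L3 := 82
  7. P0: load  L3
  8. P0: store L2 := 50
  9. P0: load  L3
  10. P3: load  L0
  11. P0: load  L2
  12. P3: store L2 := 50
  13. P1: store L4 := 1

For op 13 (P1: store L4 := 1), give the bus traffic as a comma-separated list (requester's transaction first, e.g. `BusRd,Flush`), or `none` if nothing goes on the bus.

step 1: P2: load  L4  ⟶  IIEI  (L4)  txn=BusRd  M[L4]=20
step 2: P1: load  L1  ⟶  IEII  (L1)  txn=BusRd  M[L1]=80
step 3: P3: store L4 := 70  ⟶  IIIM  (L4)  txn=BusRdX  M[L4]=20
step 4: P2: store L3 := 69  ⟶  IIMI  (L3)  txn=BusRdX  M[L3]=90
step 5: P3: load  L3  ⟶  IISS  (L3)  txn=BusRd+Flush  M[L3]=69
step 6: P3: store L3 := 82  ⟶  IIIM  (L3)  txn=BusUpgr  M[L3]=69
step 7: P0: load  L3  ⟶  SIIS  (L3)  txn=BusRd+Flush  M[L3]=82
step 8: P0: store L2 := 50  ⟶  MIII  (L2)  txn=BusRdX  M[L2]=80
step 9: P0: load  L3  ⟶  SIIS  (L3)  txn=∅  M[L3]=82
step 10: P3: load  L0  ⟶  IIIE  (L0)  txn=BusRd  M[L0]=40
step 11: P0: load  L2  ⟶  MIII  (L2)  txn=∅  M[L2]=80
step 12: P3: store L2 := 50  ⟶  IIIM  (L2)  txn=BusRdX+Flush  M[L2]=50
step 13: P1: store L4 := 1  ⟶  IMII  (L4)  txn=BusRdX+Flush  M[L4]=70

bus = BusRdX,Flush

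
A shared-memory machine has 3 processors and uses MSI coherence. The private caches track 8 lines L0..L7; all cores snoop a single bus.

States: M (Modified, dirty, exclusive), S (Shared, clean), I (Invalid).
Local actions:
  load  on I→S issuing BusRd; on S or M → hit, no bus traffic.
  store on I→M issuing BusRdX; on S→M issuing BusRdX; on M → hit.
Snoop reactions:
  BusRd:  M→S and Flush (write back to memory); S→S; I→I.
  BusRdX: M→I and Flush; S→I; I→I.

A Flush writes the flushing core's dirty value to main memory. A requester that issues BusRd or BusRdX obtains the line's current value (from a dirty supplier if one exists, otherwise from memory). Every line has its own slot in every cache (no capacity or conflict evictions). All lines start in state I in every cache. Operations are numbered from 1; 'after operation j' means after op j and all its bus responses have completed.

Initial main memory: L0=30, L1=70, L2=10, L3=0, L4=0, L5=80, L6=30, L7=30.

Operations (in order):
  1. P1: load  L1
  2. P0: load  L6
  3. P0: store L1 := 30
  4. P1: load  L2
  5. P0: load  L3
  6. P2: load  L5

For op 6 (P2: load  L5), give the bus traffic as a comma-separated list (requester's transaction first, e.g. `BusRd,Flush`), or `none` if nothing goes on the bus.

[1] P1: load  L1 | P0:I, P1:S(70), P2:I | bus: BusRd
[2] P0: load  L6 | P0:S(30), P1:I, P2:I | bus: BusRd
[3] P0: store L1 := 30 | P0:M(30), P1:I, P2:I | bus: BusRdX
[4] P1: load  L2 | P0:I, P1:S(10), P2:I | bus: BusRd
[5] P0: load  L3 | P0:S(0), P1:I, P2:I | bus: BusRd
[6] P2: load  L5 | P0:I, P1:I, P2:S(80) | bus: BusRd

bus = BusRd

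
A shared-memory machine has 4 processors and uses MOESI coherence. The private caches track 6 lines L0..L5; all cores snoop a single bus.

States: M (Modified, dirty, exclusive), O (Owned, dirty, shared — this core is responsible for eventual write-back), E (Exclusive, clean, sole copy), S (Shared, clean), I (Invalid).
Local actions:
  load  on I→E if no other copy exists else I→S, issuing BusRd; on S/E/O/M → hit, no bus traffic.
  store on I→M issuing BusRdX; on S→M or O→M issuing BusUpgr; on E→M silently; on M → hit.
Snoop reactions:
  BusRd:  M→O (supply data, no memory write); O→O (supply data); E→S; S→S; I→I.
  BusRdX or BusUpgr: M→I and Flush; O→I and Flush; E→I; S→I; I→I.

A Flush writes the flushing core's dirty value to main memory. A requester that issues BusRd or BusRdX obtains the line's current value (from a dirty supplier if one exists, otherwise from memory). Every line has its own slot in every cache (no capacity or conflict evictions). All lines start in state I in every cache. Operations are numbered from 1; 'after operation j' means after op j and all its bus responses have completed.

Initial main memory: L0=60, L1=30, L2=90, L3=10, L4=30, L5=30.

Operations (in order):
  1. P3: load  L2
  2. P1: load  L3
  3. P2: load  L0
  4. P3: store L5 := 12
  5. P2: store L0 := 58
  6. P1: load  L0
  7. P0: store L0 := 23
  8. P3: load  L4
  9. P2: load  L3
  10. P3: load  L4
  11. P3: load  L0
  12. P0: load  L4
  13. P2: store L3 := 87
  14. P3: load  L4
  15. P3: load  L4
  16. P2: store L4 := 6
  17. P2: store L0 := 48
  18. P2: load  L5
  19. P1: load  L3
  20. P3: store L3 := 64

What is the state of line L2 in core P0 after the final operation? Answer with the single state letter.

step 1: P3: load  L2  ⟶  IIIE  (L2)  txn=BusRd  M[L2]=90
step 2: P1: load  L3  ⟶  IEII  (L3)  txn=BusRd  M[L3]=10
step 3: P2: load  L0  ⟶  IIEI  (L0)  txn=BusRd  M[L0]=60
step 4: P3: store L5 := 12  ⟶  IIIM  (L5)  txn=BusRdX  M[L5]=30
step 5: P2: store L0 := 58  ⟶  IIMI  (L0)  txn=∅  M[L0]=60
step 6: P1: load  L0  ⟶  ISOI  (L0)  txn=BusRd  M[L0]=60
step 7: P0: store L0 := 23  ⟶  MIII  (L0)  txn=BusRdX+Flush  M[L0]=58
step 8: P3: load  L4  ⟶  IIIE  (L4)  txn=BusRd  M[L4]=30
step 9: P2: load  L3  ⟶  ISSI  (L3)  txn=BusRd  M[L3]=10
step 10: P3: load  L4  ⟶  IIIE  (L4)  txn=∅  M[L4]=30
step 11: P3: load  L0  ⟶  OIIS  (L0)  txn=BusRd  M[L0]=58
step 12: P0: load  L4  ⟶  SIIS  (L4)  txn=BusRd  M[L4]=30
step 13: P2: store L3 := 87  ⟶  IIMI  (L3)  txn=BusUpgr  M[L3]=10
step 14: P3: load  L4  ⟶  SIIS  (L4)  txn=∅  M[L4]=30
step 15: P3: load  L4  ⟶  SIIS  (L4)  txn=∅  M[L4]=30
step 16: P2: store L4 := 6  ⟶  IIMI  (L4)  txn=BusRdX  M[L4]=30
step 17: P2: store L0 := 48  ⟶  IIMI  (L0)  txn=BusRdX+Flush  M[L0]=23
step 18: P2: load  L5  ⟶  IISO  (L5)  txn=BusRd  M[L5]=30
step 19: P1: load  L3  ⟶  ISOI  (L3)  txn=BusRd  M[L3]=10
step 20: P3: store L3 := 64  ⟶  IIIM  (L3)  txn=BusRdX+Flush  M[L3]=87

state = I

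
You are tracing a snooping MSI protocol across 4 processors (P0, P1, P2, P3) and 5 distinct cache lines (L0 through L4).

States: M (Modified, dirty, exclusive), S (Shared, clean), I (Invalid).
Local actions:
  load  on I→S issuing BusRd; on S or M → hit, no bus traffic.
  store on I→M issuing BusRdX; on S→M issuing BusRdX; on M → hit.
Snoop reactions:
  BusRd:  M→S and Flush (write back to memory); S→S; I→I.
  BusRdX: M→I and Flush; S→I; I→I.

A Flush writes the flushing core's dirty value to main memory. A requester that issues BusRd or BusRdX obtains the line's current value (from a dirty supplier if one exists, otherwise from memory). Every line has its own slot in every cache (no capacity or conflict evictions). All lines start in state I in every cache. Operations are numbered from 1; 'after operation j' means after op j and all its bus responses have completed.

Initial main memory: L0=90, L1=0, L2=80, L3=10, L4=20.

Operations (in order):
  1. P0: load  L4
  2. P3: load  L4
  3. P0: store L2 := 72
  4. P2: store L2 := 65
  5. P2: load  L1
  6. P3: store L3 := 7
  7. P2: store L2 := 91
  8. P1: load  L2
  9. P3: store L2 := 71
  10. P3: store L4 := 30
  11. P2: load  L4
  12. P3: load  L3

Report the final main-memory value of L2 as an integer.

1. P0: load  L4  bus=[BusRd]  L4: P0=S P1=I P2=I P3=I  mem[L4]=20
2. P3: load  L4  bus=[BusRd]  L4: P0=S P1=I P2=I P3=S  mem[L4]=20
3. P0: store L2 := 72  bus=[BusRdX]  L2: P0=M P1=I P2=I P3=I  mem[L2]=80
4. P2: store L2 := 65  bus=[BusRdX,Flush]  L2: P0=I P1=I P2=M P3=I  mem[L2]=72
5. P2: load  L1  bus=[BusRd]  L1: P0=I P1=I P2=S P3=I  mem[L1]=0
6. P3: store L3 := 7  bus=[BusRdX]  L3: P0=I P1=I P2=I P3=M  mem[L3]=10
7. P2: store L2 := 91  bus=[-]  L2: P0=I P1=I P2=M P3=I  mem[L2]=72
8. P1: load  L2  bus=[BusRd,Flush]  L2: P0=I P1=S P2=S P3=I  mem[L2]=91
9. P3: store L2 := 71  bus=[BusRdX]  L2: P0=I P1=I P2=I P3=M  mem[L2]=91
10. P3: store L4 := 30  bus=[BusRdX]  L4: P0=I P1=I P2=I P3=M  mem[L4]=20
11. P2: load  L4  bus=[BusRd,Flush]  L4: P0=I P1=I P2=S P3=S  mem[L4]=30
12. P3: load  L3  bus=[-]  L3: P0=I P1=I P2=I P3=M  mem[L3]=10

memory[L2] = 91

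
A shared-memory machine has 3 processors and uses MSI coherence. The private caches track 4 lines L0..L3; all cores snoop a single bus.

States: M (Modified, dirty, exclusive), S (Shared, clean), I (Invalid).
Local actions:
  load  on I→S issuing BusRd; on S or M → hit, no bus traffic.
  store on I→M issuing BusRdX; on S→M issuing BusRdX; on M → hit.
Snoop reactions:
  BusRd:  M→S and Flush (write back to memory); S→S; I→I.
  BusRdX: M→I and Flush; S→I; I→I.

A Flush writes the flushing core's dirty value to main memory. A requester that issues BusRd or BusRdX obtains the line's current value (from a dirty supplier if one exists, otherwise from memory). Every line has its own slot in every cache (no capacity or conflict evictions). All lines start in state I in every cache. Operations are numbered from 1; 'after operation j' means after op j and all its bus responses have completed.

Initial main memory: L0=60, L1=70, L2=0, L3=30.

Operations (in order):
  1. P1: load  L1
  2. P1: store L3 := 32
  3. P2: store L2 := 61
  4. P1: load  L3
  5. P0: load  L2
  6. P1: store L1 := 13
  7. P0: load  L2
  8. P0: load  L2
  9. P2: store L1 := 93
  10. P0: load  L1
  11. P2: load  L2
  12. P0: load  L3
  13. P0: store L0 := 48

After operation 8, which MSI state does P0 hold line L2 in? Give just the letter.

state = S

1. P1: load  L1  bus=[BusRd]  L1: P0=I P1=S P2=I  mem[L1]=70
2. P1: store L3 := 32  bus=[BusRdX]  L3: P0=I P1=M P2=I  mem[L3]=30
3. P2: store L2 := 61  bus=[BusRdX]  L2: P0=I P1=I P2=M  mem[L2]=0
4. P1: load  L3  bus=[-]  L3: P0=I P1=M P2=I  mem[L3]=30
5. P0: load  L2  bus=[BusRd,Flush]  L2: P0=S P1=I P2=S  mem[L2]=61
6. P1: store L1 := 13  bus=[BusRdX]  L1: P0=I P1=M P2=I  mem[L1]=70
7. P0: load  L2  bus=[-]  L2: P0=S P1=I P2=S  mem[L2]=61
8. P0: load  L2  bus=[-]  L2: P0=S P1=I P2=S  mem[L2]=61
9. P2: store L1 := 93  bus=[BusRdX,Flush]  L1: P0=I P1=I P2=M  mem[L1]=13
10. P0: load  L1  bus=[BusRd,Flush]  L1: P0=S P1=I P2=S  mem[L1]=93
11. P2: load  L2  bus=[-]  L2: P0=S P1=I P2=S  mem[L2]=61
12. P0: load  L3  bus=[BusRd,Flush]  L3: P0=S P1=S P2=I  mem[L3]=32
13. P0: store L0 := 48  bus=[BusRdX]  L0: P0=M P1=I P2=I  mem[L0]=60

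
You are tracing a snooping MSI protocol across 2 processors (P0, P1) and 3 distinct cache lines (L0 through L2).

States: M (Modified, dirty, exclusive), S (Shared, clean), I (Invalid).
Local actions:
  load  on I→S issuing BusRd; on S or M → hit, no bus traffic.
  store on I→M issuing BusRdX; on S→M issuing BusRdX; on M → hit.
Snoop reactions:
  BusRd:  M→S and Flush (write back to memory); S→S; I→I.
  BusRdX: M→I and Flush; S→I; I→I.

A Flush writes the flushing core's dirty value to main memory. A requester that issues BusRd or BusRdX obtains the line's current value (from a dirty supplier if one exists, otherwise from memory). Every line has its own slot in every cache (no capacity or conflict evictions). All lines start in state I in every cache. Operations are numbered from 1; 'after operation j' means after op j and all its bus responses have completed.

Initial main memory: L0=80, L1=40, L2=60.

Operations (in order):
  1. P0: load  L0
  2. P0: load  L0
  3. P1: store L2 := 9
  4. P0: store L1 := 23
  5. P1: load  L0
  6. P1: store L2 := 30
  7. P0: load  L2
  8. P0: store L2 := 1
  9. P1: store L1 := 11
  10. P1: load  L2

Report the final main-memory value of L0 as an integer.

  op1 P0: load  L0 → S/I on L0; bus BusRd; mem=80
  op2 P0: load  L0 → S/I on L0; bus (none); mem=80
  op3 P1: store L2 := 9 → I/M on L2; bus BusRdX; mem=60
  op4 P0: store L1 := 23 → M/I on L1; bus BusRdX; mem=40
  op5 P1: load  L0 → S/S on L0; bus BusRd; mem=80
  op6 P1: store L2 := 30 → I/M on L2; bus (none); mem=60
  op7 P0: load  L2 → S/S on L2; bus BusRd Flush; mem=30
  op8 P0: store L2 := 1 → M/I on L2; bus BusRdX; mem=30
  op9 P1: store L1 := 11 → I/M on L1; bus BusRdX Flush; mem=23
  op10 P1: load  L2 → S/S on L2; bus BusRd Flush; mem=1

memory[L0] = 80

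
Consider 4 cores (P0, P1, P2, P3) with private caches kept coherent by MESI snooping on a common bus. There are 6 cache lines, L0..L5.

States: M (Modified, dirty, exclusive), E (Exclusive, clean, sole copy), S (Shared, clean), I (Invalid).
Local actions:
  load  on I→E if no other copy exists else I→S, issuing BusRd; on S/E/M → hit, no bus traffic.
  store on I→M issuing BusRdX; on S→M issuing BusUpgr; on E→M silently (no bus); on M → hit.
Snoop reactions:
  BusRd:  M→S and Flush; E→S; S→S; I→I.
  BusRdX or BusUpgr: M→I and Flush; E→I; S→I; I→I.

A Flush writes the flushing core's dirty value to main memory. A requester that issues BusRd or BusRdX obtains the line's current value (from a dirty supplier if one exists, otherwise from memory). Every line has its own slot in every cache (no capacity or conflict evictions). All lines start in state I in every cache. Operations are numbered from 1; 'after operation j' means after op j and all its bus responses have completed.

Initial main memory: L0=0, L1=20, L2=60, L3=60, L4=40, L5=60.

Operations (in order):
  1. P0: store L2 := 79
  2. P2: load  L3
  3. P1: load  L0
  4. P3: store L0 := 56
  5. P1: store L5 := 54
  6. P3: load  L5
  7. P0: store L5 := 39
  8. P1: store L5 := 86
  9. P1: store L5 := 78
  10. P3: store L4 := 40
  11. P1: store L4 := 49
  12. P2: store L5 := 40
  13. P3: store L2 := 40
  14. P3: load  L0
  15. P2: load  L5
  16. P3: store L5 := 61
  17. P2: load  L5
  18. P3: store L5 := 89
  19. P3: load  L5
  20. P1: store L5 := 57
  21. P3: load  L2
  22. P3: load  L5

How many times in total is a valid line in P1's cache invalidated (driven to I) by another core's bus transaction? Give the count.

invalidations = 3

step 1: P0: store L2 := 79  ⟶  MIII  (L2)  txn=BusRdX  M[L2]=60
step 2: P2: load  L3  ⟶  IIEI  (L3)  txn=BusRd  M[L3]=60
step 3: P1: load  L0  ⟶  IEII  (L0)  txn=BusRd  M[L0]=0
step 4: P3: store L0 := 56  ⟶  IIIM  (L0)  txn=BusRdX  M[L0]=0
step 5: P1: store L5 := 54  ⟶  IMII  (L5)  txn=BusRdX  M[L5]=60
step 6: P3: load  L5  ⟶  ISIS  (L5)  txn=BusRd+Flush  M[L5]=54
step 7: P0: store L5 := 39  ⟶  MIII  (L5)  txn=BusRdX  M[L5]=54
step 8: P1: store L5 := 86  ⟶  IMII  (L5)  txn=BusRdX+Flush  M[L5]=39
step 9: P1: store L5 := 78  ⟶  IMII  (L5)  txn=∅  M[L5]=39
step 10: P3: store L4 := 40  ⟶  IIIM  (L4)  txn=BusRdX  M[L4]=40
step 11: P1: store L4 := 49  ⟶  IMII  (L4)  txn=BusRdX+Flush  M[L4]=40
step 12: P2: store L5 := 40  ⟶  IIMI  (L5)  txn=BusRdX+Flush  M[L5]=78
step 13: P3: store L2 := 40  ⟶  IIIM  (L2)  txn=BusRdX+Flush  M[L2]=79
step 14: P3: load  L0  ⟶  IIIM  (L0)  txn=∅  M[L0]=0
step 15: P2: load  L5  ⟶  IIMI  (L5)  txn=∅  M[L5]=78
step 16: P3: store L5 := 61  ⟶  IIIM  (L5)  txn=BusRdX+Flush  M[L5]=40
step 17: P2: load  L5  ⟶  IISS  (L5)  txn=BusRd+Flush  M[L5]=61
step 18: P3: store L5 := 89  ⟶  IIIM  (L5)  txn=BusUpgr  M[L5]=61
step 19: P3: load  L5  ⟶  IIIM  (L5)  txn=∅  M[L5]=61
step 20: P1: store L5 := 57  ⟶  IMII  (L5)  txn=BusRdX+Flush  M[L5]=89
step 21: P3: load  L2  ⟶  IIIM  (L2)  txn=∅  M[L2]=79
step 22: P3: load  L5  ⟶  ISIS  (L5)  txn=BusRd+Flush  M[L5]=57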